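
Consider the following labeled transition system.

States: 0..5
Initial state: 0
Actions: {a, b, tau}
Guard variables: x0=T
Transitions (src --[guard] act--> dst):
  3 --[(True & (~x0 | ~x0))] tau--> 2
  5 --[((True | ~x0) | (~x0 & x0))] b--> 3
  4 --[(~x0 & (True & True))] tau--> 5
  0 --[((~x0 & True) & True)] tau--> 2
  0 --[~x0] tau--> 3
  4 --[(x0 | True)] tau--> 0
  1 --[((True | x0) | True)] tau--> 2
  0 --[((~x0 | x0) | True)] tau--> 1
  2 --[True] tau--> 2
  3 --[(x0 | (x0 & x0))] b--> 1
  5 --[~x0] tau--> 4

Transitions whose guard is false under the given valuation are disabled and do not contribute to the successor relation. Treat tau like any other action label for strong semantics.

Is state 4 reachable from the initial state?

After dropping false guards: 6 live edges.
Layer 0: {0}
Layer 1: {1}  now seen {0,1}
Layer 2: {2}  now seen {0,1,2}
R = {0,1,2}

Answer: UNREACHABLE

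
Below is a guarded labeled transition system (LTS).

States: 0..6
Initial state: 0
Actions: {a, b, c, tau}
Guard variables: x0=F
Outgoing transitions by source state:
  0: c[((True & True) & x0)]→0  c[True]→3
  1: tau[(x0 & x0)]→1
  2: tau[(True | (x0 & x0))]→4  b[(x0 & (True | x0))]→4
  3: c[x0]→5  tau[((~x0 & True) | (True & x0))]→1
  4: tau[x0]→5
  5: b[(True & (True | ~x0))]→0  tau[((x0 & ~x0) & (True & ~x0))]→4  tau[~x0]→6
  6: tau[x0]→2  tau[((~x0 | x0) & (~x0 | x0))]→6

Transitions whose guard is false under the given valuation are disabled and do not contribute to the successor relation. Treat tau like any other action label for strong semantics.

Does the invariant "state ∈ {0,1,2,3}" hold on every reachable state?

Allowed set {0,1,2,3}
Reach set: {0,1,3}
  0: ok
  1: ok
  3: ok

Answer: INVARIANT HOLDS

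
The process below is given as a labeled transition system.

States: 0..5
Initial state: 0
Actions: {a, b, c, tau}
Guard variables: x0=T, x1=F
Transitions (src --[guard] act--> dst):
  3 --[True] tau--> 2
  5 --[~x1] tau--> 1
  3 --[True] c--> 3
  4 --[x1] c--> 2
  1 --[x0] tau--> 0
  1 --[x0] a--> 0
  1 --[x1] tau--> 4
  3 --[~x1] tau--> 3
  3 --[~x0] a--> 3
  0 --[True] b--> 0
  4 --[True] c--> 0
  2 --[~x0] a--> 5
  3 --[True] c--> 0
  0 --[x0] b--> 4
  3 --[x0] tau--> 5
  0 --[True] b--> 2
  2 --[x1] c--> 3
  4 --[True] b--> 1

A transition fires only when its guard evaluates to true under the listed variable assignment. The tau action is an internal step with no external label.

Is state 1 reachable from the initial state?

After dropping false guards: 13 live edges.
depth 0: {0}
depth 1: {2,4}  total {0,2,4}
depth 2: {1}  total {0,1,2,4}
Reachable = {0,1,2,4}
witness 1: b·b

Answer: REACHABLE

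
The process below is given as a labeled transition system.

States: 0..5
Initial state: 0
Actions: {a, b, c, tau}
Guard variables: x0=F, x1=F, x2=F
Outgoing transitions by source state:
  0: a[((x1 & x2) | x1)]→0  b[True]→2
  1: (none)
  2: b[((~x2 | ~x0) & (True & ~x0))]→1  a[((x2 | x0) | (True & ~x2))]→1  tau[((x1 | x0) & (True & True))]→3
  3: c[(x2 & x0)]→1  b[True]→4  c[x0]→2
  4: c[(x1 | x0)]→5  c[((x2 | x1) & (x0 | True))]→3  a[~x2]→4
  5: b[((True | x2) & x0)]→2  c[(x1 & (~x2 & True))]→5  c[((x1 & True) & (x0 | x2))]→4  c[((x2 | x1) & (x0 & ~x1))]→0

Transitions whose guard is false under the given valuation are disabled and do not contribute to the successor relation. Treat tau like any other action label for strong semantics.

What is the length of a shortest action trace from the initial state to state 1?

Breadth-first toward 1:
  L0 = {0}
  L1 = {2}
  L2 = {1}
first hit 1 at d=2 via b·a

Answer: 2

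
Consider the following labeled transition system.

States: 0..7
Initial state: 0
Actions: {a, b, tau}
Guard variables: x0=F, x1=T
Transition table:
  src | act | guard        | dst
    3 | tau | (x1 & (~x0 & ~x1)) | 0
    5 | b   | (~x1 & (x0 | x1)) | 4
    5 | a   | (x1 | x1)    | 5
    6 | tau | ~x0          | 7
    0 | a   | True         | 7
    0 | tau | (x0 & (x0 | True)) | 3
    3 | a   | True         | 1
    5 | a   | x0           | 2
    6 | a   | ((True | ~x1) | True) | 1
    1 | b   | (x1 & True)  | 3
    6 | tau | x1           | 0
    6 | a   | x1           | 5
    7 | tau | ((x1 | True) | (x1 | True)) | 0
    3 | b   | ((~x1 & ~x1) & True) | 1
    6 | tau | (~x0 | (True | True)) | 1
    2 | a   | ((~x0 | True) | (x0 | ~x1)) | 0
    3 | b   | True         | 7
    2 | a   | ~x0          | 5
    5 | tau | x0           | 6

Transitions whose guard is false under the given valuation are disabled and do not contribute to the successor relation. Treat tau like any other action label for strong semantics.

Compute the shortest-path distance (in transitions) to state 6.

Answer: UNREACHABLE

Analysis:
BFS to 6:
  Layer 0: {0}
  Layer 1: {7}
6 never appears.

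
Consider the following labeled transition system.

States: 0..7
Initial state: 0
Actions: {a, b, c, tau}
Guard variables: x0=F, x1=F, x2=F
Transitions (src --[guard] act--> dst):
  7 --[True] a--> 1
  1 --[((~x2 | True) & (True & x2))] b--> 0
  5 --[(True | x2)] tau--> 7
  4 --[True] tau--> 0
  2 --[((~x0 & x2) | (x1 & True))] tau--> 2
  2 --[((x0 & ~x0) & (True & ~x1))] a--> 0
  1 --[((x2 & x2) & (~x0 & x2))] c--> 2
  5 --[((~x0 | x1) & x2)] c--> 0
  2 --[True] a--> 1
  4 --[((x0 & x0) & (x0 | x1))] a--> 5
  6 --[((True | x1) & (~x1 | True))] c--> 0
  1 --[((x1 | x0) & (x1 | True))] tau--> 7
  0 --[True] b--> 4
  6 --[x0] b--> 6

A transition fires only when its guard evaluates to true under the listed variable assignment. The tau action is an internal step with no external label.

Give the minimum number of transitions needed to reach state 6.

Answer: UNREACHABLE

Analysis:
Breadth-first toward 6:
  depth 0: {0}
  depth 1: {4}
6 never appears.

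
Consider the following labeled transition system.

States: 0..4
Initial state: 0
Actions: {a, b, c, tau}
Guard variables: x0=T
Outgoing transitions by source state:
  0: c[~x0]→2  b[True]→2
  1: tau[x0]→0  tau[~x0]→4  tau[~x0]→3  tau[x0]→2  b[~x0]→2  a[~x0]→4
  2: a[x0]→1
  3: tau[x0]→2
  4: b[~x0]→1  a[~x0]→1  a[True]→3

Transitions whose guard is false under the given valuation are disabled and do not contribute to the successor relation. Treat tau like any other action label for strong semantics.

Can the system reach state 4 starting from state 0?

Answer: UNREACHABLE

Analysis:
6 transition(s) survive guard evaluation.
Layer 0: {0}
Layer 1: {2}  total {0,2}
Layer 2: {1}  total {0,1,2}
R = {0,1,2}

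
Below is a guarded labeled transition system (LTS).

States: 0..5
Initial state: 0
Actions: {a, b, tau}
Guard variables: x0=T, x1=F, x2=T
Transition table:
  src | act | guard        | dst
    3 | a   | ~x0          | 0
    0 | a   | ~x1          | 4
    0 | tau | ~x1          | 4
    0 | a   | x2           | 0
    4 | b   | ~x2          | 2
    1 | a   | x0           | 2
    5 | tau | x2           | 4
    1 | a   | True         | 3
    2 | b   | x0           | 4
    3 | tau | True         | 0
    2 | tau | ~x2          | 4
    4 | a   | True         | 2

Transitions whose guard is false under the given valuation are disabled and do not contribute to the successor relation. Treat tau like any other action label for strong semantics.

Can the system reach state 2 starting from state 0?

9 transition(s) survive guard evaluation.
L0 = {0}
L1 = {4}  total {0,4}
L2 = {2}  total {0,2,4}
Reachable = {0,2,4}
Path to 2: a·a

Answer: REACHABLE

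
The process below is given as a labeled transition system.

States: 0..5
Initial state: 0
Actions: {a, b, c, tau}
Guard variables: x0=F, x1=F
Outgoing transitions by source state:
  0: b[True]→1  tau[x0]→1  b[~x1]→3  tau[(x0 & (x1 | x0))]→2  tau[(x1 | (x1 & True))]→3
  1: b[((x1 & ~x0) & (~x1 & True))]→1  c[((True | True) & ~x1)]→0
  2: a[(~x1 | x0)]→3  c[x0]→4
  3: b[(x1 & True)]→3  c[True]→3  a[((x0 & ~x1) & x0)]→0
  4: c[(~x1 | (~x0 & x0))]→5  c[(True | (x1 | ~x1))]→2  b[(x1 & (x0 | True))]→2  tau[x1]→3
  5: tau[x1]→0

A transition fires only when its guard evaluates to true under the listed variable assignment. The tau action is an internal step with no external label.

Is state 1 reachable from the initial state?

Guard filter leaves 7 enabled edge(s).
L0 = {0}
L1 = {1,3}  cumulative {0,1,3}
Reachable = {0,1,3}
trace reaching 1: b

Answer: REACHABLE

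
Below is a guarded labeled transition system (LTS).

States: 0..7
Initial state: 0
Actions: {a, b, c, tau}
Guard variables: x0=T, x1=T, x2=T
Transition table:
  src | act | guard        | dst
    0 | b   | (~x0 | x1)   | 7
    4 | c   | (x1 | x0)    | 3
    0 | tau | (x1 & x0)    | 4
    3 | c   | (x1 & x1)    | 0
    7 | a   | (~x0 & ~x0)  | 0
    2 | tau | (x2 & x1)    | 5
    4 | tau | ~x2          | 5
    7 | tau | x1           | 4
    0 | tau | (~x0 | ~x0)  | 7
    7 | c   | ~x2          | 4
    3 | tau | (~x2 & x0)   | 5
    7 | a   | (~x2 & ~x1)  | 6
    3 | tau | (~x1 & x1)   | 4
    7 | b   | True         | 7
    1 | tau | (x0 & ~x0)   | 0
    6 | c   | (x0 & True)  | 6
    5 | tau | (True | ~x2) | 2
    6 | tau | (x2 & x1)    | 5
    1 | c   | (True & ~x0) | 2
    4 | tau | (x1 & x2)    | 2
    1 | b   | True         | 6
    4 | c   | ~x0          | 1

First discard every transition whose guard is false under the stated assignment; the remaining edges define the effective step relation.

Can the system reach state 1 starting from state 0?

Answer: UNREACHABLE

Analysis:
Guard filter leaves 12 enabled edge(s).
depth 0: {0}
depth 1: {4,7}  now seen {0,4,7}
depth 2: {2,3}  now seen {0,2,3,4,7}
depth 3: {5}  now seen {0,2,3,4,5,7}
R = {0,2,3,4,5,7}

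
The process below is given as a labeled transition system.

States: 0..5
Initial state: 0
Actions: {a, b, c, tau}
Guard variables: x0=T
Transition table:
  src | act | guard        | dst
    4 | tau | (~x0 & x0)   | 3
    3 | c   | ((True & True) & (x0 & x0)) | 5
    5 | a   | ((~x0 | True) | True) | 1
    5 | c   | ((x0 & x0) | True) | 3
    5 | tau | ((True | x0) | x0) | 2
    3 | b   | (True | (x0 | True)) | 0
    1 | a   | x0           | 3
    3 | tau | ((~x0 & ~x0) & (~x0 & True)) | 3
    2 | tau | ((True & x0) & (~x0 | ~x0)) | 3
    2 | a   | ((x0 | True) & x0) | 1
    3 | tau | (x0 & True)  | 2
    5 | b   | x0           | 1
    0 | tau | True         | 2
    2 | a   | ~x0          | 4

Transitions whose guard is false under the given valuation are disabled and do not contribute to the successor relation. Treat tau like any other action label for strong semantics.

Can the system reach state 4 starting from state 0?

After dropping false guards: 10 live edges.
Layer 0: {0}
Layer 1: {2}  total {0,2}
Layer 2: {1}  total {0,1,2}
Layer 3: {3}  total {0,1,2,3}
Layer 4: {5}  total {0,1,2,3,5}
Reachable = {0,1,2,3,5}

Answer: UNREACHABLE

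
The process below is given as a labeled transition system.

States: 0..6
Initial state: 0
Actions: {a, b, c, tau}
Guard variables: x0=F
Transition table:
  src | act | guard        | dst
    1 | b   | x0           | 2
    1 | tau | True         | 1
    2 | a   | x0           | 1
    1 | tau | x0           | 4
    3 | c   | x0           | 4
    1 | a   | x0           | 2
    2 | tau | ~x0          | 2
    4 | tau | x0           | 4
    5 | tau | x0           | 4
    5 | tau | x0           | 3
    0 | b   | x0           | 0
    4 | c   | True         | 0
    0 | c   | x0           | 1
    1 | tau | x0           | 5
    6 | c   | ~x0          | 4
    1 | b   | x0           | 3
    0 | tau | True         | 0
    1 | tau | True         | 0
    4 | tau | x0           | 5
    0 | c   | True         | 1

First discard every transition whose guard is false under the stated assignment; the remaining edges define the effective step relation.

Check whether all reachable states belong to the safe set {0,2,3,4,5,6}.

Answer: INVARIANT VIOLATED at state 1

Trace:
Inv-set: {0,2,3,4,5,6}
R = {0,1}
  0: ✓
  1: ✗ unsafe
counterexample path to 1: c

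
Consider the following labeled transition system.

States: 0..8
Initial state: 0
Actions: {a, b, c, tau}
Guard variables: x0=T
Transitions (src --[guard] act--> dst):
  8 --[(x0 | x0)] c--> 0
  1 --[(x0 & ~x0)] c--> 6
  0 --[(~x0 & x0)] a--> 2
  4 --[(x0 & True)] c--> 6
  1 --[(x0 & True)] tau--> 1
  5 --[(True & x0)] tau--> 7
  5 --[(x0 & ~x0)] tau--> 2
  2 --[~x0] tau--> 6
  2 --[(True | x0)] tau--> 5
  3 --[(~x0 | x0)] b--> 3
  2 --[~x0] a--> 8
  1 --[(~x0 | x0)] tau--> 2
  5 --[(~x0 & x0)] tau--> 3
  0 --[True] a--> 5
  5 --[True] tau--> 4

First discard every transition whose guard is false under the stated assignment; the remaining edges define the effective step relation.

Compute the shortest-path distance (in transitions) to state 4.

Breadth-first toward 4:
  depth 0: {0}
  depth 1: {5}
  depth 2: {4,7}
depth(4)=2, e.g. a·tau

Answer: 2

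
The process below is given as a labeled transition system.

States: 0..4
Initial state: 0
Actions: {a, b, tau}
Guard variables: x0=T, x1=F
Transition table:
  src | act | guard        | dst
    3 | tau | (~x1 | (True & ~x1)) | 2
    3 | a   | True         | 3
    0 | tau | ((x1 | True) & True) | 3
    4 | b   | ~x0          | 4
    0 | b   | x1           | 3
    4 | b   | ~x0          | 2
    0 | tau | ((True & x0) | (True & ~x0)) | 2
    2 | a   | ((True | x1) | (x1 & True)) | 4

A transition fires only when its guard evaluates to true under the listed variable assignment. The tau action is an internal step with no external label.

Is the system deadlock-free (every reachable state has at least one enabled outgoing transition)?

Answer: DEADLOCK at state 4

Trace:
R = {0,2,3,4}
  0: tau→2  tau→3  [2 exit(s)]
  2: a→4  [1 exit(s)]
  3: a→3  tau→2  [2 exit(s)]
  4: ∅  [deadlock]
trace reaching 4: tau·a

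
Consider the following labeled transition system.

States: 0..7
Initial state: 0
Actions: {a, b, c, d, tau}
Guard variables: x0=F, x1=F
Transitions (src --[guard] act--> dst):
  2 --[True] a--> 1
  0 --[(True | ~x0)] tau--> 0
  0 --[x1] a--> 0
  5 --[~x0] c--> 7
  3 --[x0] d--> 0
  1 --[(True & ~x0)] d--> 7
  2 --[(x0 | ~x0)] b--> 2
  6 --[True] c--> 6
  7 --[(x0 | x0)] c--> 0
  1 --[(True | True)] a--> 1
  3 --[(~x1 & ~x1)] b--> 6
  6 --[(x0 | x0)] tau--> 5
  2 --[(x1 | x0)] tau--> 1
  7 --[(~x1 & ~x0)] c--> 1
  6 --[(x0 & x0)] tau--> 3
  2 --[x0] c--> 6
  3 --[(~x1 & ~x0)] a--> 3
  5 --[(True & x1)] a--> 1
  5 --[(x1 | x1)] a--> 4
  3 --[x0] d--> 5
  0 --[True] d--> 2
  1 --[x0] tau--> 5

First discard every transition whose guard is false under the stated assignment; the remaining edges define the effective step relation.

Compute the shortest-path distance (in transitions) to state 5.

BFS to 5:
  Layer 0: {0}
  Layer 1: {2}
  Layer 2: {1}
  Layer 3: {7}
5 never appears.

Answer: UNREACHABLE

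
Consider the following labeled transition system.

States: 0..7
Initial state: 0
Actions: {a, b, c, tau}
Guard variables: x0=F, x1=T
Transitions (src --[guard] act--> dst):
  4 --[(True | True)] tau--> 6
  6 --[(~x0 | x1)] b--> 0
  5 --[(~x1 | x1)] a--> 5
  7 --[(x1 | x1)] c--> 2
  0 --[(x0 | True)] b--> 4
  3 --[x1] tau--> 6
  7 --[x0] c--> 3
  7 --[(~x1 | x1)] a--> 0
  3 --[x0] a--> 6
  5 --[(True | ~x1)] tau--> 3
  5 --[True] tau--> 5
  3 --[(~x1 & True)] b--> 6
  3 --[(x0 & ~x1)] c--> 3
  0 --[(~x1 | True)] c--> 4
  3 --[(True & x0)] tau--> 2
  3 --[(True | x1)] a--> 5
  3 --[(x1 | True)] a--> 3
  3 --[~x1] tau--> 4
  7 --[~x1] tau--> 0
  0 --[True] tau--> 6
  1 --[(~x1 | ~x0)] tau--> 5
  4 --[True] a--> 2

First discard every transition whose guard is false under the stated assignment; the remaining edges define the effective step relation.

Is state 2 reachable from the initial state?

15 transition(s) survive guard evaluation.
L0 = {0}
L1 = {4,6}  now seen {0,4,6}
L2 = {2}  now seen {0,2,4,6}
Reach set: {0,2,4,6}
Path to 2: b·a

Answer: REACHABLE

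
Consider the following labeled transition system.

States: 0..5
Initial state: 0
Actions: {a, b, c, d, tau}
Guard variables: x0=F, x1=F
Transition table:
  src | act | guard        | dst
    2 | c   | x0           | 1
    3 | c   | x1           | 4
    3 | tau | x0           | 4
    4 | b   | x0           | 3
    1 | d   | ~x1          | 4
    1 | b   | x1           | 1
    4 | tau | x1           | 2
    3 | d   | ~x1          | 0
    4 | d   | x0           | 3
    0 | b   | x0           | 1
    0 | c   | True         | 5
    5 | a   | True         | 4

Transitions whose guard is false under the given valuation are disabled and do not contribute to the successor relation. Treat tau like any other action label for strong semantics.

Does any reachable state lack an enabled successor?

Reachable = {0,4,5}
  0: c→5  [1 out]
  4: ∅  [deadlock]
  5: a→4  [1 out]
trace reaching 4: c·a

Answer: DEADLOCK at state 4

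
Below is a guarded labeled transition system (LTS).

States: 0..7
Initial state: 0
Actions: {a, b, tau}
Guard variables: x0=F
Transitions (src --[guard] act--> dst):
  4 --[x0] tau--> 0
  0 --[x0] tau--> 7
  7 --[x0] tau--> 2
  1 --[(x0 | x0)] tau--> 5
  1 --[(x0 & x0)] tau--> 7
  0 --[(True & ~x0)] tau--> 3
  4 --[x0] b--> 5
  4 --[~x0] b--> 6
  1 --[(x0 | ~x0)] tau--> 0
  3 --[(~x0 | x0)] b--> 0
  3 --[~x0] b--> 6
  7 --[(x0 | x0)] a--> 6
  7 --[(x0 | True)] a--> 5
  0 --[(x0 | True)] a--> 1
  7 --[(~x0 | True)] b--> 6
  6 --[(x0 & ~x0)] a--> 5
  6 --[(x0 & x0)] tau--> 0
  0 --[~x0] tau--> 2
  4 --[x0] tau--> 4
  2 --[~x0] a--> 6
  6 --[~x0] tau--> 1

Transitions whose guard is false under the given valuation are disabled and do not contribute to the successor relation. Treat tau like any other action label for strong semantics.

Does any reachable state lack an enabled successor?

Reach set: {0,1,2,3,6}
  0: a→1  tau→2  tau→3  [3 exit(s)]
  1: tau→0  [1 exit(s)]
  2: a→6  [1 exit(s)]
  3: b→0  b→6  [2 exit(s)]
  6: tau→1  [1 exit(s)]

Answer: DEADLOCK-FREE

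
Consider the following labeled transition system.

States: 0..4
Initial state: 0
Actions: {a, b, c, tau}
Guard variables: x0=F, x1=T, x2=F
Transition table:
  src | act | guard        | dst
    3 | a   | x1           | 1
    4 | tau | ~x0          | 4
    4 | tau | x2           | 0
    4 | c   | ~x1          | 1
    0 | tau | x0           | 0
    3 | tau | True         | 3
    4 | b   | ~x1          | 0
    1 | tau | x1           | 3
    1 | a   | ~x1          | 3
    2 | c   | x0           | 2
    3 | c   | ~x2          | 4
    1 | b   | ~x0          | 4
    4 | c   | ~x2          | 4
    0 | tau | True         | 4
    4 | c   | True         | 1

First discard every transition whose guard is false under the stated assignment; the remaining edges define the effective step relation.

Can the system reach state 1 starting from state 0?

Answer: REACHABLE

Analysis:
After dropping false guards: 9 live edges.
Layer 0: {0}
Layer 1: {4}  cumulative {0,4}
Layer 2: {1}  cumulative {0,1,4}
Layer 3: {3}  cumulative {0,1,3,4}
Reach set: {0,1,3,4}
witness 1: tau·c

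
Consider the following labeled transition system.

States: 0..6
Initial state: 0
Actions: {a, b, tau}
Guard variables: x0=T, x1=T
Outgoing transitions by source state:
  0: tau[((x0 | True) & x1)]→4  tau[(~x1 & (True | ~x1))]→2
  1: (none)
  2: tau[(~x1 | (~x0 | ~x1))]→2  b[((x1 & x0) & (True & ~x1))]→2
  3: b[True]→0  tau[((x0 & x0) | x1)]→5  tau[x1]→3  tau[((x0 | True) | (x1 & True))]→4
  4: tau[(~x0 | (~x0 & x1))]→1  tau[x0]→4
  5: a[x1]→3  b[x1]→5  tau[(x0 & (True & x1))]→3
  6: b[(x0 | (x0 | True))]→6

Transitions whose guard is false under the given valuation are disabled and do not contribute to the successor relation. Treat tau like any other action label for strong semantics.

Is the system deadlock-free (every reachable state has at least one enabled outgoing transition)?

Answer: DEADLOCK-FREE

Analysis:
R = {0,4}
  0: tau→4  [1 exit(s)]
  4: tau→4  [1 exit(s)]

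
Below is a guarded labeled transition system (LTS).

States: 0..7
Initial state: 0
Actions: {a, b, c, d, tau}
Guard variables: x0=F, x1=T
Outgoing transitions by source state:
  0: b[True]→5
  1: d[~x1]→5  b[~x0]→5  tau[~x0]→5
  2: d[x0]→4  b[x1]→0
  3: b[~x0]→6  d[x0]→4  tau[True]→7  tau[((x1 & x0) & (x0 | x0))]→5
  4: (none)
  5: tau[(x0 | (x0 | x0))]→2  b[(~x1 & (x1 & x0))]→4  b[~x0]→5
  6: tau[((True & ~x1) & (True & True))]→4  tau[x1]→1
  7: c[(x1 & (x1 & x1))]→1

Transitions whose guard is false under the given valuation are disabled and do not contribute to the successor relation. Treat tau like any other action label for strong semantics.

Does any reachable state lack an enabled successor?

R = {0,5}
  0: b→5  [deg 1]
  5: b→5  [deg 1]

Answer: DEADLOCK-FREE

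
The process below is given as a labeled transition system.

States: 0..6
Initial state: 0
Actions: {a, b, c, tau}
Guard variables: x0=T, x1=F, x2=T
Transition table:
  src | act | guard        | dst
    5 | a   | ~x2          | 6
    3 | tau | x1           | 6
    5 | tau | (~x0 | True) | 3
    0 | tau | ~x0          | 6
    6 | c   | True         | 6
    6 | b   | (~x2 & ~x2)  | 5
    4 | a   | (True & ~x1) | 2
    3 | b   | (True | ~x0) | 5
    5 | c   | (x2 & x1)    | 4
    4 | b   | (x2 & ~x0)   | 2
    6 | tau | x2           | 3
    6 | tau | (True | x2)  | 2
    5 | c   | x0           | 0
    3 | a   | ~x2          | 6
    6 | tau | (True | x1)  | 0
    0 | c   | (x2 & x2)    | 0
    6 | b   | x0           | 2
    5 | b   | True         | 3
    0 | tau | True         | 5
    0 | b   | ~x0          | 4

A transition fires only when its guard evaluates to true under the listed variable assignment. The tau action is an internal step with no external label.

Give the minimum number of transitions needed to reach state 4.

Breadth-first toward 4:
  Layer 0: {0}
  Layer 1: {5}
  Layer 2: {3}
4 never appears.

Answer: UNREACHABLE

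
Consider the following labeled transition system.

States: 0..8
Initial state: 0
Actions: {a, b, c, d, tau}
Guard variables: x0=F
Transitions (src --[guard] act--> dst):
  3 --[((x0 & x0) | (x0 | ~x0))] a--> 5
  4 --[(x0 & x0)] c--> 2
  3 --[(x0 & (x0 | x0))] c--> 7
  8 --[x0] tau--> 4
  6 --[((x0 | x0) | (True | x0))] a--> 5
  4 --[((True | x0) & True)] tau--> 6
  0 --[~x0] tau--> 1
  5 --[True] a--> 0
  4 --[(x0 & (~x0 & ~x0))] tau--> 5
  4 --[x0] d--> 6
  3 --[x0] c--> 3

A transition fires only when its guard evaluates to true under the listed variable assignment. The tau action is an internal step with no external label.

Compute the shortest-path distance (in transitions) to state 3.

Answer: UNREACHABLE

Working:
Layered search for 3:
  L0 = {0}
  L1 = {1}
3 never appears.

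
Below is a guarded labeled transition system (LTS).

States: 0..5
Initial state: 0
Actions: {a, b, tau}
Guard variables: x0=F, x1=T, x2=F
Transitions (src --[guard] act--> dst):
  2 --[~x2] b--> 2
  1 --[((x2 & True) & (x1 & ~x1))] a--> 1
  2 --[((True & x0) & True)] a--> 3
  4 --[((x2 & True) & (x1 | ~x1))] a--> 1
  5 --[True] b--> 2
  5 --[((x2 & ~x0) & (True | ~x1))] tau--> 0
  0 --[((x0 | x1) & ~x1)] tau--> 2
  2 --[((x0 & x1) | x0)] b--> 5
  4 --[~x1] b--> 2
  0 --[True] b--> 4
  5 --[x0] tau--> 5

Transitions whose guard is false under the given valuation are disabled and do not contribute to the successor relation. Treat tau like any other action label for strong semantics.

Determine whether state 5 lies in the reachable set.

3 transition(s) survive guard evaluation.
depth 0: {0}
depth 1: {4}  cumulative {0,4}
R = {0,4}

Answer: UNREACHABLE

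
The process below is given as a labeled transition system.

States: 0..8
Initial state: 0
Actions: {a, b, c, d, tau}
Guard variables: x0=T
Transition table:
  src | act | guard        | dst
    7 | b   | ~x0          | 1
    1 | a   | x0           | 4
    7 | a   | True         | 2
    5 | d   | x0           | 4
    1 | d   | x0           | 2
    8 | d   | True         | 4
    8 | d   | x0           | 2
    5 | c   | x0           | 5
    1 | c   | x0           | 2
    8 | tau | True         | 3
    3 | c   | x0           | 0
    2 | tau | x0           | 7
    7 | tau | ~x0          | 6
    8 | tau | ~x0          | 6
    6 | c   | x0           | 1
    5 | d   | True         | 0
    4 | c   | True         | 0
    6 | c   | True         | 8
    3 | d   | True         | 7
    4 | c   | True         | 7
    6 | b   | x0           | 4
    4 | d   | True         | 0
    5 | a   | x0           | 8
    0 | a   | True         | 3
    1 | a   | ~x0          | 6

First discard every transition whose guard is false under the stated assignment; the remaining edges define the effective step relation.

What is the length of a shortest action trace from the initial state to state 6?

Breadth-first toward 6:
  L0 = {0}
  L1 = {3}
  L2 = {7}
  L3 = {2}
6 never appears.

Answer: UNREACHABLE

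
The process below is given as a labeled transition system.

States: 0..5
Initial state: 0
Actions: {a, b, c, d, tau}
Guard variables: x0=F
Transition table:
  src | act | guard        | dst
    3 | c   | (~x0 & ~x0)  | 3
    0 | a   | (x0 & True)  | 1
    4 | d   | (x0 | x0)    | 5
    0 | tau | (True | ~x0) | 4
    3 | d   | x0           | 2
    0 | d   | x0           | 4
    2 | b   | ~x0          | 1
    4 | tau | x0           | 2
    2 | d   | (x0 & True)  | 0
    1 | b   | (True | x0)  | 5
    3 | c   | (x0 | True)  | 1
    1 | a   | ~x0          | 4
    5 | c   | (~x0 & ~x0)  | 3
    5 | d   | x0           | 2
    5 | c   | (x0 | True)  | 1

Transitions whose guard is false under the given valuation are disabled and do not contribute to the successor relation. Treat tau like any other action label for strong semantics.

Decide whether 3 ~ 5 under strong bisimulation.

Bisimulation quotient by refinement:
  round 0: {{0,1,2,3,4,5}}
  round 1: {{0},{1},{2},{3,5},{4}}
Fixed point at round 2; 5 class(es).
class of 3: {3,5}; class of 5: {3,5}

Answer: BISIMILAR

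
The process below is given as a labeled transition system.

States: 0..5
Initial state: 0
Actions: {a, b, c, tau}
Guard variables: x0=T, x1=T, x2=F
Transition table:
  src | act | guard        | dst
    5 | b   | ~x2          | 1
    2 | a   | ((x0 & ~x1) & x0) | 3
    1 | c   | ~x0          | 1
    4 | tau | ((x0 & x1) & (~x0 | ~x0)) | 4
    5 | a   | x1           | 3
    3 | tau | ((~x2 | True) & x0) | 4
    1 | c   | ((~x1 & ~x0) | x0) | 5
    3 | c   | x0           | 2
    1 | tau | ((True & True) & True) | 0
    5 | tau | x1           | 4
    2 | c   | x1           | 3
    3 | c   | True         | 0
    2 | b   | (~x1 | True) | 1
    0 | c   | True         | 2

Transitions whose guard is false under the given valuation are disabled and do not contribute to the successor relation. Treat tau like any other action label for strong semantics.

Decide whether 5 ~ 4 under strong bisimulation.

Refine partition for ~:
  π0 = {{0,1,2,3,4,5}}
  π1 = {{0},{1,3},{2},{4},{5}}
  π2 = {{0},{1},{2},{3},{4},{5}}
6 equivalence class(es) (converged in 3)
[5]={5}  [4]={4}

Answer: NOT BISIMILAR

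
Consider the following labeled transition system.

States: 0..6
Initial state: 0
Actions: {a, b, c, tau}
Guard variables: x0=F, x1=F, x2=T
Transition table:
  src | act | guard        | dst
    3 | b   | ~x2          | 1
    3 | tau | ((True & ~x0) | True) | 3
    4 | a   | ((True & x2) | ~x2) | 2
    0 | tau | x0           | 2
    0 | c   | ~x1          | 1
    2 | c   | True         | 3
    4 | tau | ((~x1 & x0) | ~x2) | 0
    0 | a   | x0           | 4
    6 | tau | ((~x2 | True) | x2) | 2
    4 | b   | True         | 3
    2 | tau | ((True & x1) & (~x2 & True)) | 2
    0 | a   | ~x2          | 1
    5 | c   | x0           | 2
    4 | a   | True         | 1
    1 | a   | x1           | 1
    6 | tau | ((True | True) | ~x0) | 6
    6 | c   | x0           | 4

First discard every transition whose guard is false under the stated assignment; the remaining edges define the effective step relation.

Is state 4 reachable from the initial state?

After dropping false guards: 8 live edges.
depth 0: {0}
depth 1: {1}  total {0,1}
Reach set: {0,1}

Answer: UNREACHABLE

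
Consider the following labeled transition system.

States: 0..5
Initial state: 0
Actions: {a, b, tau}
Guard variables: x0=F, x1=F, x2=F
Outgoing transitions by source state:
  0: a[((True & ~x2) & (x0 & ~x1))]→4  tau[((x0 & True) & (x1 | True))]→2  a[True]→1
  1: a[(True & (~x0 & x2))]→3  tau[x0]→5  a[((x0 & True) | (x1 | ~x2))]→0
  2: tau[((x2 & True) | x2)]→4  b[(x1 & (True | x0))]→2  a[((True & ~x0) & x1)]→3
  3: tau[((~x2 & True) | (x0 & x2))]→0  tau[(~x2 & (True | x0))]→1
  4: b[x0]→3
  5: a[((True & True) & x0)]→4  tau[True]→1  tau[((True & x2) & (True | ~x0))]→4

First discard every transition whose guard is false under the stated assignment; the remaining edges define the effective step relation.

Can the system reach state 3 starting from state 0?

Answer: UNREACHABLE

Analysis:
After dropping false guards: 5 live edges.
Layer 0: {0}
Layer 1: {1}  cumulative {0,1}
R = {0,1}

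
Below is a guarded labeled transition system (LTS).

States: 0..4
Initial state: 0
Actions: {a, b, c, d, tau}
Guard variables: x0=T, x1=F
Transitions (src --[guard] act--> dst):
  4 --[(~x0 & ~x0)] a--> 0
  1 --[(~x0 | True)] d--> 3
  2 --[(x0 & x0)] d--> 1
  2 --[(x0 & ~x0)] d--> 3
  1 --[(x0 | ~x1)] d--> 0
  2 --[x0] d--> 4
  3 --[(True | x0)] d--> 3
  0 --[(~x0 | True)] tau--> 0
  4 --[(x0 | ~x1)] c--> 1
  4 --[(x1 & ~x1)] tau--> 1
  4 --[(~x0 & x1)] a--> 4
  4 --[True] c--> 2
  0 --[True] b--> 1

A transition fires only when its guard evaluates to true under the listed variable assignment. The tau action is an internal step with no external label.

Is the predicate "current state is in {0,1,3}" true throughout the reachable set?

Safe = {0,1,3}
R = {0,1,3}
  0: safe
  1: safe
  3: safe

Answer: INVARIANT HOLDS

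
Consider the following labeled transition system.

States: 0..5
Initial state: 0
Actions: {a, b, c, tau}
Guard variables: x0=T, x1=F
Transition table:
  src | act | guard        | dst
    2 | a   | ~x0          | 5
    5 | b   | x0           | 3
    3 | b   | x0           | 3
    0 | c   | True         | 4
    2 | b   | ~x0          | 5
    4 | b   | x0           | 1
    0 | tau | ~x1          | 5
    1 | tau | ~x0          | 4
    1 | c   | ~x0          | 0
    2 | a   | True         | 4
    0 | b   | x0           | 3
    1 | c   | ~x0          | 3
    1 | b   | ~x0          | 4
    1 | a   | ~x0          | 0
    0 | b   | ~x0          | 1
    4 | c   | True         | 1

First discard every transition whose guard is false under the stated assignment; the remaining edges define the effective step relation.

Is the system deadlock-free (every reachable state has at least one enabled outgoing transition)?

R = {0,1,3,4,5}
  0: b→3  c→4  tau→5  [3 exit(s)]
  1: ∅  [no exit]
  3: b→3  [1 exit(s)]
  4: b→1  c→1  [2 exit(s)]
  5: b→3  [1 exit(s)]
Path to 1: c·b

Answer: DEADLOCK at state 1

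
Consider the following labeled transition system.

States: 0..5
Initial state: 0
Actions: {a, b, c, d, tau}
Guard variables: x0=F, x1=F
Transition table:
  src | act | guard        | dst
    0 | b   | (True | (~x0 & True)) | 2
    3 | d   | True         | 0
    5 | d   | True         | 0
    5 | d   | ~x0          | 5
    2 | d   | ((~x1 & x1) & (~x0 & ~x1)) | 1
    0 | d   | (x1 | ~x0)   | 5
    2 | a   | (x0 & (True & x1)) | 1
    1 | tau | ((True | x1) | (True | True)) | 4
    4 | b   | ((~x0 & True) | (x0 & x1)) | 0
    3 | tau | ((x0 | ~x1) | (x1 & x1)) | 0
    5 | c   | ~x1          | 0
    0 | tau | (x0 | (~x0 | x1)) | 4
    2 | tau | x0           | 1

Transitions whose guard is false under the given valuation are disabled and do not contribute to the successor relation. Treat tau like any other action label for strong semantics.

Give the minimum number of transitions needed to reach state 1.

Layered search for 1:
  Layer 0: {0}
  Layer 1: {2,4,5}
1 never appears.

Answer: UNREACHABLE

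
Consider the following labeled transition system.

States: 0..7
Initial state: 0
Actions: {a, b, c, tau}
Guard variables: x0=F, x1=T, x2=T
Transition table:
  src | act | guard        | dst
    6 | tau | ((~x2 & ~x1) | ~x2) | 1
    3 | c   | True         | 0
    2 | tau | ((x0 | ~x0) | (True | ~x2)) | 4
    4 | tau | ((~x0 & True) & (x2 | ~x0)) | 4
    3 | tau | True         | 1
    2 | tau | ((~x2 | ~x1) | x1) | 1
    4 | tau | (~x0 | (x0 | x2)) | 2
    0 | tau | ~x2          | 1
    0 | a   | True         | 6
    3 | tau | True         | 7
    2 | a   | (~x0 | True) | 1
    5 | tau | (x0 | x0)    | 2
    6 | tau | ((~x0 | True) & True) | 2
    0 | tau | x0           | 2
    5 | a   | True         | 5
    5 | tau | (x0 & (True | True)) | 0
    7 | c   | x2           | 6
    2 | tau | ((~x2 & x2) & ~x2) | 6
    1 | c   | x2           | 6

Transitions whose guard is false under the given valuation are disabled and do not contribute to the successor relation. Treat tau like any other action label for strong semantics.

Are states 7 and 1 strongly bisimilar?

Answer: BISIMILAR

Working:
Refine partition for ~:
  π0 = {{0,1,2,3,4,5,6,7}}
  π1 = {{0,5},{1,7},{2},{3},{4,6}}
  π2 = {{0},{1,7},{2},{3},{4},{5},{6}}
7 equivalence class(es) (converged in 3)
class of 7: {1,7}; class of 1: {1,7}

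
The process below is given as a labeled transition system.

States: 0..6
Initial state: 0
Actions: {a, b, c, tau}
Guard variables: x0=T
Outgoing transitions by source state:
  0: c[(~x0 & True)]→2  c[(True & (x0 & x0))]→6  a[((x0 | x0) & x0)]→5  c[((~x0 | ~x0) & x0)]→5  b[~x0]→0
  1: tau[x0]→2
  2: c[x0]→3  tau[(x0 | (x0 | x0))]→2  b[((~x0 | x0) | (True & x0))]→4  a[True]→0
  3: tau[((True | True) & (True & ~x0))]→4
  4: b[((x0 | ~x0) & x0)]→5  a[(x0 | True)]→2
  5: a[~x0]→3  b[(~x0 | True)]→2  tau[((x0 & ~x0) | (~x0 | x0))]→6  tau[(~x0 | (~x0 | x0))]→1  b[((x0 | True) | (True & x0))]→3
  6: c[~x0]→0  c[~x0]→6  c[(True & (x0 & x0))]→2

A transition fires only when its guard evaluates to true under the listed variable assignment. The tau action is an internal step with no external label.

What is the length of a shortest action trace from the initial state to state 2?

Layered search for 2:
  Layer 0: {0}
  Layer 1: {5,6}
  Layer 2: {1,2,3}
first hit 2 at d=2 via a·b

Answer: 2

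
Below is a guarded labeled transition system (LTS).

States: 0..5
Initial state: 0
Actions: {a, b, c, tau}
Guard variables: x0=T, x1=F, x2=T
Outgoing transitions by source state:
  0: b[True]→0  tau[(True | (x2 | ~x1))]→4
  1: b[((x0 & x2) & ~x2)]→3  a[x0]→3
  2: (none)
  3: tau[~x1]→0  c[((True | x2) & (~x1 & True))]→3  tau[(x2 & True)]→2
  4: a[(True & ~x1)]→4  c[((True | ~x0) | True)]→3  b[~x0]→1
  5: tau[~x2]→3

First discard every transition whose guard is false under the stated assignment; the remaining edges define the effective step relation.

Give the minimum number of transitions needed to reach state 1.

Answer: UNREACHABLE

Analysis:
BFS to 1:
  depth 0: {0}
  depth 1: {4}
  depth 2: {3}
  depth 3: {2}
1 never appears.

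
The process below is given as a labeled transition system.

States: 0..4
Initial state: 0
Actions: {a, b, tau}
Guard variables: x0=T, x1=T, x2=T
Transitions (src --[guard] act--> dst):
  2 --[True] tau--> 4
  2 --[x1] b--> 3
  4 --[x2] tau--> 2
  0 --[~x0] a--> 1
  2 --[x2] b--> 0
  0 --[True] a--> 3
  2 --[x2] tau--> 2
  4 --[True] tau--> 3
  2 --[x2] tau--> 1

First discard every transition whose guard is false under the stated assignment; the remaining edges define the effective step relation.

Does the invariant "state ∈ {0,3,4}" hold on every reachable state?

Safe = {0,3,4}
Reachable = {0,3}
  0: ok
  3: ok

Answer: INVARIANT HOLDS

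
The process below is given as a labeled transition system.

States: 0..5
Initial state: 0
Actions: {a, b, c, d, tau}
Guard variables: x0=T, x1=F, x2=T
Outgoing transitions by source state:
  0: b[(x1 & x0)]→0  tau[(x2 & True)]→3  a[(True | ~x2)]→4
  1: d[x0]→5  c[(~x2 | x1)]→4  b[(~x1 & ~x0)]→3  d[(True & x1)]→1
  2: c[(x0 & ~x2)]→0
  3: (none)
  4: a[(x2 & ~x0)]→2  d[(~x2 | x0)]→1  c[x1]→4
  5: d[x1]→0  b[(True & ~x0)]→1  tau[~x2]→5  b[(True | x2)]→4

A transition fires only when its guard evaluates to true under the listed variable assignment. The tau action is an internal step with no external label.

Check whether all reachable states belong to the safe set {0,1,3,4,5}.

Answer: INVARIANT HOLDS

Working:
Inv-set: {0,1,3,4,5}
Reach set: {0,1,3,4,5}
  0: ✓
  1: ✓
  3: ✓
  4: ✓
  5: ✓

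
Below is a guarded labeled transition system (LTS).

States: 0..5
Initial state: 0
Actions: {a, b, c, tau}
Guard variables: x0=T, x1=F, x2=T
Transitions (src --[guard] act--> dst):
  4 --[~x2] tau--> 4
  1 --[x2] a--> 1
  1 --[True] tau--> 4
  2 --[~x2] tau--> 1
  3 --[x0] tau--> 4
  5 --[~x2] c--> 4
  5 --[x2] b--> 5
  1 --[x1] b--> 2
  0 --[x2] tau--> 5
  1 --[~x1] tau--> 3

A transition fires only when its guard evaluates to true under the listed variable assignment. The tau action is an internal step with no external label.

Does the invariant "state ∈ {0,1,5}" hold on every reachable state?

Inv-set: {0,1,5}
R = {0,5}
  0: safe
  5: safe

Answer: INVARIANT HOLDS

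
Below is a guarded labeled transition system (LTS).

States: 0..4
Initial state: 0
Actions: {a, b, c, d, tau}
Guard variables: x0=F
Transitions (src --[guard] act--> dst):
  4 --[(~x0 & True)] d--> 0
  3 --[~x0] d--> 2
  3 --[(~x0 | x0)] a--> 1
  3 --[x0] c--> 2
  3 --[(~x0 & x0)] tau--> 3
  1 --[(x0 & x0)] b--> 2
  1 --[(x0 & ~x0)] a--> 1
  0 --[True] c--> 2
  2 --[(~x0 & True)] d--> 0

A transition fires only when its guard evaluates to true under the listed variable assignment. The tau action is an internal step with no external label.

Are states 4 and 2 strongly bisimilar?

Bisimulation quotient by refinement:
  P[0] = {{0,1,2,3,4}}
  P[1] = {{0},{1},{2,4},{3}}
Fixed point at round 2; 4 class(es).
class of 4: {2,4}; class of 2: {2,4}

Answer: BISIMILAR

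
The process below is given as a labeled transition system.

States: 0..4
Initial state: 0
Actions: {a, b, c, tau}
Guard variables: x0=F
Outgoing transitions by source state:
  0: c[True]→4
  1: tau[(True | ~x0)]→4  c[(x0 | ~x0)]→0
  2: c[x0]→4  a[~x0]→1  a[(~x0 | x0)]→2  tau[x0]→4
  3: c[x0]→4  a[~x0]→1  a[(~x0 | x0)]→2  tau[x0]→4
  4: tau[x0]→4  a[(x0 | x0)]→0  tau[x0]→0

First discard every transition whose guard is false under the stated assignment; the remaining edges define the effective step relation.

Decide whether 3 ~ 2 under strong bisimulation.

Refine partition for ~:
  π0 = {{0,1,2,3,4}}
  π1 = {{0},{1},{2,3},{4}}
Fixed point at round 2; 4 class(es).
class of 3: {2,3}; class of 2: {2,3}

Answer: BISIMILAR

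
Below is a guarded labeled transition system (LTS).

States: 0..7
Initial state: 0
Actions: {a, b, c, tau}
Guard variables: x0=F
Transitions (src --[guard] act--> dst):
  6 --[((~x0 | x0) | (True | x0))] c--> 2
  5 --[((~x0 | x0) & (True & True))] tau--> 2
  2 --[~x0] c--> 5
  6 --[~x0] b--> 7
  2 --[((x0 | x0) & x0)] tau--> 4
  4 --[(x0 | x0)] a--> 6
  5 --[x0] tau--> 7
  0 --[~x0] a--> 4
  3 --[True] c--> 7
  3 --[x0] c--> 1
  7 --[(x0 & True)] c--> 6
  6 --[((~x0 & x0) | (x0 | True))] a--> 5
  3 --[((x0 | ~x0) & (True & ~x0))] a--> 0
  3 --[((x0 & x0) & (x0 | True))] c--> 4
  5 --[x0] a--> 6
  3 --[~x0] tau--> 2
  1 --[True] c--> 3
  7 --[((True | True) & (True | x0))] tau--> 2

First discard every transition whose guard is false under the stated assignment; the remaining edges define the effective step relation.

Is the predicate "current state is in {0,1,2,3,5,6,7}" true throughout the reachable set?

Answer: INVARIANT VIOLATED at state 4

Analysis:
Allowed set {0,1,2,3,5,6,7}
R = {0,4}
  0: ok
  4: outside
reach 4 via a — violates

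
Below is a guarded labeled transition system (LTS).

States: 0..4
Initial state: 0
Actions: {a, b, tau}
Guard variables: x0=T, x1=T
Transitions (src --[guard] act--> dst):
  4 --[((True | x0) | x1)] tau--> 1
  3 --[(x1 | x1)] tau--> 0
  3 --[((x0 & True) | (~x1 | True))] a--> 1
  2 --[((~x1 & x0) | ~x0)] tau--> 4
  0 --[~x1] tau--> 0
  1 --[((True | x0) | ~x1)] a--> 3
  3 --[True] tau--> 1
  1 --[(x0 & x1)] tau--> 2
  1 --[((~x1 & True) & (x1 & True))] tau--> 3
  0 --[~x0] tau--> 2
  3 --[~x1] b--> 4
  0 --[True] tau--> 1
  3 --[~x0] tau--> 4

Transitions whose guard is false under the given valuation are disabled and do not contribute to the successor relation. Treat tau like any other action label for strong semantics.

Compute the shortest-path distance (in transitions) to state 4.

Layered search for 4:
  L0 = {0}
  L1 = {1}
  L2 = {2,3}
4 never appears.

Answer: UNREACHABLE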